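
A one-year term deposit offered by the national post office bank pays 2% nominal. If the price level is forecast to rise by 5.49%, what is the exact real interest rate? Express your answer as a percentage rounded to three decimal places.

1 + r = 1.02000 / 1.05490 = 0.966916
r = 0.966916 − 1 = -3.3084%, i.e. -3.308%.

-3.308%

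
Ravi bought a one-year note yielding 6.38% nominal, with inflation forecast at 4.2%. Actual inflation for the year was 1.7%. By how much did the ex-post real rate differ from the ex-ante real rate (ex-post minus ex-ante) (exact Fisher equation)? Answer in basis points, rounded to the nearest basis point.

Ex-ante: (1 + 0.0638)/(1 + 0.0420) − 1 = 2.0921%
Ex-post: (1 + 0.0638)/(1 + 0.0170) − 1 = 4.6018%
Difference (ex-post − ex-ante) = 2.5096% → 251 basis points.

251 basis points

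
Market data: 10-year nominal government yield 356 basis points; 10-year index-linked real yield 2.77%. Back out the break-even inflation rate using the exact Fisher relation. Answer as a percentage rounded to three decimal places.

0.769%

(1 + π) = (1 + i)/(1 + r) = 1.03560 / 1.02770 = 1.007687
Break-even inflation = 1.007687 − 1 → 0.769%.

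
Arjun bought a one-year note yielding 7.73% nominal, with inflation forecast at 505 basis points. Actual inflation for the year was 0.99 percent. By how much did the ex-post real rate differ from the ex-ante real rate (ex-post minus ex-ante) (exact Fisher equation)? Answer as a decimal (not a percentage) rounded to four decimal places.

Ex-ante: (1 + 0.0773)/(1 + 0.0505) − 1 = 2.5512%
Ex-post: (1 + 0.0773)/(1 + 0.0099) − 1 = 6.6739%
Difference (ex-post − ex-ante) = 4.1228% → 0.0412.

0.0412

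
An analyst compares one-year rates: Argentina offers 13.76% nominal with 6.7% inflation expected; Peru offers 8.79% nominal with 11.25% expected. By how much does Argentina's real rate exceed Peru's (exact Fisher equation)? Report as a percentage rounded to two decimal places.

Argentina: (1 + 0.1376)/(1 + 0.0670) − 1 = 6.6167%
Peru: (1 + 0.0879)/(1 + 0.1125) − 1 = -2.2112%
Differential = 6.6167% − (-2.2112%) = 8.8279% → 8.83%.

8.83%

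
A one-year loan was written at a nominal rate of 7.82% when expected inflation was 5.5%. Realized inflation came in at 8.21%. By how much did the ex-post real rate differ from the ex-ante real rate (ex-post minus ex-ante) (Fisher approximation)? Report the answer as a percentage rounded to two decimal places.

-2.71%

Ex-ante: 7.82% − 5.5% = 2.320%
Ex-post: 7.82% − 8.21% = -0.390%
Difference (ex-post − ex-ante) = -2.7100% → -2.71%.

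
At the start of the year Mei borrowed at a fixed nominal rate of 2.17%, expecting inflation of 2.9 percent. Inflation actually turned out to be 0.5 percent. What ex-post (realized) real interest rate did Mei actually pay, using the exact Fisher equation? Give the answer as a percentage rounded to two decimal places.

Ex-post: (1 + 0.0217)/(1 + 0.0050) − 1 = 1.6617%
So the realized real rate is 1.66%.

1.66%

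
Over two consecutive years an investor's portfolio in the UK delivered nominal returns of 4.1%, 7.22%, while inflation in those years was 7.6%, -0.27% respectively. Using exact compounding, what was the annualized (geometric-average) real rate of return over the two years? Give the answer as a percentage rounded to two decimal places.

Compound the nominal returns: 1.0410 × 1.0722 = 1.11616020.
Compound inflation: 1.0760 × 0.9973 = 1.07309480.
Deflate: 1.11616020 / 1.07309480 = 1.04013196.
Annualized real rate = 1.04013196^(1/2) − 1 = 1.9869% → 1.99%.

1.99%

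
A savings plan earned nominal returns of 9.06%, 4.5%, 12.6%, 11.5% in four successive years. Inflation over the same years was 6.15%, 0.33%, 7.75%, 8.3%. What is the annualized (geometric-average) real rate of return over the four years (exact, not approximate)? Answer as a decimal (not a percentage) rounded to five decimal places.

Nominal growth factor = 1.0906 × 1.0450 × 1.1260 × 1.1150 = 1.43085308
Price-level growth factor = 1.0615 × 1.0033 × 1.0775 × 1.0830 = 1.24278655
Real growth factor = 1.43085308 / 1.24278655 = 1.15132649
Annualized real rate = 1.15132649^(1/4) − 1 = 3.5857% → 0.03586.

0.03586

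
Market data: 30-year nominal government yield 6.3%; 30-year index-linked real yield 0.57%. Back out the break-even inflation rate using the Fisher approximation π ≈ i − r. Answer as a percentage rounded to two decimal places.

π ≈ i − r = 6.3% − 0.57% → 5.73%.

5.73%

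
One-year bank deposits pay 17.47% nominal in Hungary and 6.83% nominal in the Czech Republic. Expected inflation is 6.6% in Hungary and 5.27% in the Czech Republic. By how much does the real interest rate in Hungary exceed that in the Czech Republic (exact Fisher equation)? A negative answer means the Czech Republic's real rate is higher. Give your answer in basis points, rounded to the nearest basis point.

Hungary: (1 + 0.1747)/(1 + 0.0660) − 1 = 10.1970%
The Czech Republic: (1 + 0.0683)/(1 + 0.0527) − 1 = 1.4819%
Differential = 10.1970% − 1.4819% = 8.7151% → 872 basis points.

872 basis points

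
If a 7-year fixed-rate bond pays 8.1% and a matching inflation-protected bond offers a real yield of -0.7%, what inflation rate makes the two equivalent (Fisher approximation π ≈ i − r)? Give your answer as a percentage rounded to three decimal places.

π ≈ i − r = 8.1% − (-0.7%) → 8.800%.

8.800%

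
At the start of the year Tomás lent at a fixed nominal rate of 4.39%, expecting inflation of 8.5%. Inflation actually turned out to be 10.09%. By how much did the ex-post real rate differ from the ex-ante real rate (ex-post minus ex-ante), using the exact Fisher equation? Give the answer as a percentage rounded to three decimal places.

Ex-ante: (1 + 0.0439)/(1 + 0.0850) − 1 = -3.7880%
Ex-post: (1 + 0.0439)/(1 + 0.1009) − 1 = -5.1776%
Difference (ex-post − ex-ante) = -1.3896% → -1.390%.

-1.390%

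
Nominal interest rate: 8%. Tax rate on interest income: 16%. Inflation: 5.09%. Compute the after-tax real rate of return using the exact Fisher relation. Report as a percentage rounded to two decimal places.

1.55%

After-tax nominal return = 8% × (1 − 0.16) = 6.7200%.
1 + r = 1.06720 / 1.05090 = 1.015511
After-tax real rate = 1.015511 − 1 → 1.55%.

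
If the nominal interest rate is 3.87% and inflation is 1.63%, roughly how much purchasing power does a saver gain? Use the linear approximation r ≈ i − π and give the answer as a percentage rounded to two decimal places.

2.24%

r ≈ i − π = 3.87% − 1.63% = 2.24%.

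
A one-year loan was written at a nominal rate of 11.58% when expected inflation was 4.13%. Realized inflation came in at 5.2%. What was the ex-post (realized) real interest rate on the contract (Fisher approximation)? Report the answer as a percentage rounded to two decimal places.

Ex-post: 11.58% − 5.2% = 6.380%
So the realized real rate is 6.38%.

6.38%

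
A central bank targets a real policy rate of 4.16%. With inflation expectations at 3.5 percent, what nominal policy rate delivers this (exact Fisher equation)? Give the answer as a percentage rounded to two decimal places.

(1 + i) = (1 + r)(1 + π) = 1.04160 × 1.03500 = 1.078056
i = 1.078056 − 1, so the required nominal rate is 7.81%.

7.81%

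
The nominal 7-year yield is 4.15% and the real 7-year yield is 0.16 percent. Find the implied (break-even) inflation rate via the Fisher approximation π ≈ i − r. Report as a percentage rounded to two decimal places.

3.99%

π ≈ i − r = 4.15% − 0.16% → 3.99%.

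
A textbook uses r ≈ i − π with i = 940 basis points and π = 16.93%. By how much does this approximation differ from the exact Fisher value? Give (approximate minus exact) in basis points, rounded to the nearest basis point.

-109 basis points

Approximate: r ≈ 9.400% − 16.930% = -7.5300%
Exact: (1 + 0.0940)/(1 + 0.1693) − 1 = -6.4398%
Error = -7.5300% − (-6.4398%) = -1.0902% → -109 basis points.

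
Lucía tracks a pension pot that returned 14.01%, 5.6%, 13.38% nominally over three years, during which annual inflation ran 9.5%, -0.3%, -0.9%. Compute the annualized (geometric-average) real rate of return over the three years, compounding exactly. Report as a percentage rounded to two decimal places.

8.06%

Nominal growth factor = 1.1401 × 1.0560 × 1.1338 = 1.36503352
Price-level growth factor = 1.0950 × 0.9970 × 0.9910 = 1.08188957
Real growth factor = 1.36503352 / 1.08188957 = 1.26171244
Annualized real rate = 1.26171244^(1/3) − 1 = 8.0571% → 8.06%.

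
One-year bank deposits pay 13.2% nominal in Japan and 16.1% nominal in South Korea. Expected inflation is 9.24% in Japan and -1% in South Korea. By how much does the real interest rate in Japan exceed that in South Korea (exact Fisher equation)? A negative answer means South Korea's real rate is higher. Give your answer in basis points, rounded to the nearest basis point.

-1365 basis points

Japan: (1 + 0.1320)/(1 + 0.0924) − 1 = 3.6250%
South Korea: (1 + 0.1610)/(1 − 0.0100) − 1 = 17.2727%
Differential = 3.6250% − 17.2727% = -13.6477% → -1365 basis points.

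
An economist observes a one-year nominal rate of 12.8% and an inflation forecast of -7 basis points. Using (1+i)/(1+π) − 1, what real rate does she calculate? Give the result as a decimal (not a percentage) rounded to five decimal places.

1 + r = 1.12800 / 0.99930 = 1.128790
r = 1.128790 − 1 = 12.8790%, i.e. 0.12879.

0.12879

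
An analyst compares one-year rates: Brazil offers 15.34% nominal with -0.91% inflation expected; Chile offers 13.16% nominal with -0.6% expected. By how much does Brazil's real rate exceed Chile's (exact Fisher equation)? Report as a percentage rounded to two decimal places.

2.56%

Brazil: (1 + 0.1534)/(1 − 0.0091) − 1 = 16.3992%
Chile: (1 + 0.1316)/(1 − 0.0060) − 1 = 13.8431%
Differential = 16.3992% − 13.8431% = 2.5562% → 2.56%.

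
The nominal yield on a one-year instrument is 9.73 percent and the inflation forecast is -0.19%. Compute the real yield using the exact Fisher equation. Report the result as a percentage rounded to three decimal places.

By the Fisher equation, 1 + r = (1 + i)/(1 + π).
1 + r = 1.09730 / 0.99810 = 1.099389
r = 1.099389 − 1 = 9.9389%, i.e. 9.939%.

9.939%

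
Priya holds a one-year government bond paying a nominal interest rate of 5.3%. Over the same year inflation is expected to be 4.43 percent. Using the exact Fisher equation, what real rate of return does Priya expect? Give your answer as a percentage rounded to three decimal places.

1 + r = 1.05300 / 1.04430 = 1.008331
r = 1.008331 − 1 = 0.8331%, i.e. 0.833%.

0.833%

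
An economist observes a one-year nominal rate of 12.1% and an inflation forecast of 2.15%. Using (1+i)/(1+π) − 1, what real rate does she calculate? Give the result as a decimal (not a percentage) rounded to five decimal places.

By the Fisher equation, 1 + r = (1 + i)/(1 + π).
1 + r = 1.12100 / 1.02150 = 1.097406
r = 1.097406 − 1 = 9.7406%, i.e. 0.09741.

0.09741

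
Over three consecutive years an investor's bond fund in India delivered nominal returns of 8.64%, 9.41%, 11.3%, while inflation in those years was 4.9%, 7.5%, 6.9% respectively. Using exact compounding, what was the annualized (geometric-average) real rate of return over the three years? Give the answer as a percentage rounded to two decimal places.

Nominal growth factor = 1.0864 × 1.0941 × 1.1130 = 1.32294546
Price-level growth factor = 1.0490 × 1.0750 × 1.0690 = 1.20548458
Real growth factor = 1.32294546 / 1.20548458 = 1.09743873
Annualized real rate = 1.09743873^(1/3) − 1 = 3.1478% → 3.15%.

3.15%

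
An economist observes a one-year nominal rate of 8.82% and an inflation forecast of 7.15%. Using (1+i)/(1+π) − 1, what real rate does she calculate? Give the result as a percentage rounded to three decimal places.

1.559%

By the Fisher relation, 1 + r = (1 + i)/(1 + π).
1 + r = 1.08820 / 1.07150 = 1.015586
r = 1.015586 − 1 = 1.5586%, i.e. 1.559%.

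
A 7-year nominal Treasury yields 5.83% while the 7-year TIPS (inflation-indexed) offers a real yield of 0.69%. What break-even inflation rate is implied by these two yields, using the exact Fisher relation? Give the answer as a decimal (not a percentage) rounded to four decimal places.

(1 + π) = (1 + i)/(1 + r) = 1.05830 / 1.00690 = 1.051048
Break-even inflation = 1.051048 − 1 → 0.0510.

0.0510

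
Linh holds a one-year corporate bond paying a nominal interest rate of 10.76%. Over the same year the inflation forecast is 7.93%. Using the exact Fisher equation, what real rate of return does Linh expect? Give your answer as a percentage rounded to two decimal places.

1 + r = 1.10760 / 1.07930 = 1.026221
r = 1.026221 − 1 = 2.6221%, i.e. 2.62%.

2.62%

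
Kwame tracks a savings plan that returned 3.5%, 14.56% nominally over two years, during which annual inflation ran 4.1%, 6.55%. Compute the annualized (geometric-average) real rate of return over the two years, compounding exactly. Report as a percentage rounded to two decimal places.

3.39%

Nominal growth factor = 1.0350 × 1.1456 = 1.18569600
Price-level growth factor = 1.0410 × 1.0655 = 1.10918550
Real growth factor = 1.18569600 / 1.10918550 = 1.06897899
Annualized real rate = 1.06897899^(1/2) − 1 = 3.3914% → 3.39%.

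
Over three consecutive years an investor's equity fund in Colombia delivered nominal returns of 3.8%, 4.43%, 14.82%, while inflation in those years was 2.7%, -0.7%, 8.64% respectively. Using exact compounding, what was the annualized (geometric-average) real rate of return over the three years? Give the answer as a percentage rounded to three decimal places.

3.955%

Compound the nominal returns: 1.0380 × 1.0443 × 1.1482 = 1.24462974.
Compound inflation: 1.0270 × 0.9930 × 1.0864 = 1.10792267.
Deflate: 1.24462974 / 1.10792267 = 1.12339044.
Annualized real rate = 1.12339044^(1/3) − 1 = 3.9546% → 3.955%.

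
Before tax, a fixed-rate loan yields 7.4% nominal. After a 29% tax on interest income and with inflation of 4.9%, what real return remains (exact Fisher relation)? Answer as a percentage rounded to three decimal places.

0.337%

After-tax nominal return = 7.4% × (1 − 0.29) = 5.2540%.
1 + r = 1.05254 / 1.04900 = 1.0033746
After-tax real rate = 1.0033746 − 1 → 0.337%.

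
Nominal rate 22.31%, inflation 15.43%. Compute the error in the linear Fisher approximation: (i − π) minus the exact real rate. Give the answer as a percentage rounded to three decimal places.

Approximate: r ≈ 22.310% − 15.430% = 6.8800%
Exact: (1 + 0.2231)/(1 + 0.1543) − 1 = 5.9603%
Error = 6.8800% − 5.9603% = 0.9197% → 0.920%.

0.920%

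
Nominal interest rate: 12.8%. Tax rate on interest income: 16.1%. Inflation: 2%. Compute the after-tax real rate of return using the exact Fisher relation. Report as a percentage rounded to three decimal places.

After-tax nominal return = 12.8% × (1 − 0.161) = 10.7392%.
1 + r = 1.107392 / 1.02000 = 1.085678
After-tax real rate = 1.085678 − 1 → 8.568%.

8.568%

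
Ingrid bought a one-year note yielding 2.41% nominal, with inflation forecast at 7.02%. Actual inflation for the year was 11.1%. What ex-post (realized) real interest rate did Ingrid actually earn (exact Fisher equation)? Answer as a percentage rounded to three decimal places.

Ex-post: (1 + 0.0241)/(1 + 0.1110) − 1 = -7.8218%
So the realized real rate is -7.822%.

-7.822%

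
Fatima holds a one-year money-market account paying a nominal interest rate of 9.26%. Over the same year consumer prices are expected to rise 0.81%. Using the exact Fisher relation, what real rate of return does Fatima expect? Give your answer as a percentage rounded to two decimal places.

8.38%

1 + r = 1.09260 / 1.00810 = 1.083821
r = 1.083821 − 1 = 8.3821%, i.e. 8.38%.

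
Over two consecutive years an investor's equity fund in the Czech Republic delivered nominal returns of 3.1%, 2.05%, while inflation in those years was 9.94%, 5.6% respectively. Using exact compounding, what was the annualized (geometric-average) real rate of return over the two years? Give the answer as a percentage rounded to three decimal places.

-4.802%

Nominal growth factor = 1.0310 × 1.0205 = 1.05213550
Price-level growth factor = 1.0994 × 1.0560 = 1.16096640
Real growth factor = 1.05213550 / 1.16096640 = 0.90625836
Annualized real rate = 0.90625836^(1/2) − 1 = -4.8024% → -4.802%.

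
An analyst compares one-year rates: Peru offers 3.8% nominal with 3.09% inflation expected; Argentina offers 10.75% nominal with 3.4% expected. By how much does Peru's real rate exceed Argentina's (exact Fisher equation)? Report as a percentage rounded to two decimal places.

-6.42%

Peru: (1 + 0.0380)/(1 + 0.0309) − 1 = 0.6887%
Argentina: (1 + 0.1075)/(1 + 0.0340) − 1 = 7.1083%
Differential = 0.6887% − 7.1083% = -6.4196% → -6.42%.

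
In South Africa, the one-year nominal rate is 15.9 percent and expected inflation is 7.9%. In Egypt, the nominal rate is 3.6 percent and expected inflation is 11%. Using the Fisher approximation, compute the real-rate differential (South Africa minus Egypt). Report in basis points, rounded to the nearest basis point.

South Africa: 15.9% − 7.9% = 8.000%
Egypt: 3.6% − 11% = -7.400%
Differential = 15.400% → 1540 basis points.

1540 basis points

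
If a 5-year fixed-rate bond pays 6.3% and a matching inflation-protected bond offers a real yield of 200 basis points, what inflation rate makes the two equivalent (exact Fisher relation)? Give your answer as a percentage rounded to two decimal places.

4.22%

(1 + π) = (1 + i)/(1 + r) = 1.06300 / 1.02000 = 1.042157
Break-even inflation = 1.042157 − 1 → 4.22%.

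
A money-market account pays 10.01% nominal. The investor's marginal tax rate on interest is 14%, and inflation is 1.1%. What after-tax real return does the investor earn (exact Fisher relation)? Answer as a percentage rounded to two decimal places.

After-tax nominal return = 10.01% × (1 − 0.14) = 8.6086%.
1 + r = 1.086086 / 1.01100 = 1.074269
After-tax real rate = 1.074269 − 1 → 7.43%.

7.43%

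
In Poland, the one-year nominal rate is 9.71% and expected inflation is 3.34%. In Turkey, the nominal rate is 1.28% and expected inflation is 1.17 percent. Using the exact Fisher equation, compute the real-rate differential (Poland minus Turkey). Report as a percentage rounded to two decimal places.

Poland: (1 + 0.0971)/(1 + 0.0334) − 1 = 6.1641%
Turkey: (1 + 0.0128)/(1 + 0.0117) − 1 = 0.1087%
Differential = 6.1641% − 0.1087% = 6.0554% → 6.06%.

6.06%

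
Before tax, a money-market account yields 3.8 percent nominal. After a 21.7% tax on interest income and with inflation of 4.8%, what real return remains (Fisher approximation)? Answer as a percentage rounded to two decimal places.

-1.82%

After-tax nominal return = 3.8% × (1 − 0.217) = 2.9754%.
r ≈ 2.9754% − 4.8% → -1.82%.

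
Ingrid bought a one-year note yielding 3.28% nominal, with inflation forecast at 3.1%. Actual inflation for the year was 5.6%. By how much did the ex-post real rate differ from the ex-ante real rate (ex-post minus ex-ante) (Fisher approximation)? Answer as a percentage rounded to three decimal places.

Ex-ante: 3.28% − 3.1% = 0.180%
Ex-post: 3.28% − 5.6% = -2.320%
Difference (ex-post − ex-ante) = -2.5000% → -2.500%.

-2.500%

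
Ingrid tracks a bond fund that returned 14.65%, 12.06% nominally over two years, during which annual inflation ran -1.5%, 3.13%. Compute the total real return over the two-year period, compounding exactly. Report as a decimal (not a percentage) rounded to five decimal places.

Compound the nominal returns: 1.1465 × 1.1206 = 1.284768.
Compound inflation: 0.9850 × 1.0313 = 1.015831.
Deflate: 1.284768 / 1.015831 = 1.264746.
Total real return = 1.264746 − 1 → 0.26475.

0.26475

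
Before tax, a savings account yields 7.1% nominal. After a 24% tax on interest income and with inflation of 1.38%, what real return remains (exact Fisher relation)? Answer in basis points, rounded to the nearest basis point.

After-tax nominal return = 7.1% × (1 − 0.24) = 5.3960%.
1 + r = 1.05396 / 1.01380 = 1.039613
After-tax real rate = 1.039613 − 1 → 396 basis points.

396 basis points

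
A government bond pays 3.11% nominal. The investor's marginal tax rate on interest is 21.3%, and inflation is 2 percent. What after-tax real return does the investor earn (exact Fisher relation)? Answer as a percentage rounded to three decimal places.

After-tax nominal return = 3.11% × (1 − 0.213) = 2.44757%.
1 + r = 1.0244757 / 1.02000 = 1.004388
After-tax real rate = 1.004388 − 1 → 0.439%.

0.439%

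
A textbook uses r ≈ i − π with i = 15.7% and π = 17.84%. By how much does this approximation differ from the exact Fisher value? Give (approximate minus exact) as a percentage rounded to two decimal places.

-0.32%

Approximate: r ≈ 15.700% − 17.840% = -2.1400%
Exact: (1 + 0.1570)/(1 + 0.1784) − 1 = -1.8160%
Error = -2.1400% − (-1.8160%) = -0.3240% → -0.32%.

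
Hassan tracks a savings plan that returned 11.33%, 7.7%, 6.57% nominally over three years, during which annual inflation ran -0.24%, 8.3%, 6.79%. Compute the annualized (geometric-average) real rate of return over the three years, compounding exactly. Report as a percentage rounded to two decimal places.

3.46%

Nominal growth factor = 1.1133 × 1.0770 × 1.0657 = 1.27779998
Price-level growth factor = 0.9976 × 1.0830 × 1.0679 = 1.15376001
Real growth factor = 1.27779998 / 1.15376001 = 1.10750933
Annualized real rate = 1.10750933^(1/3) − 1 = 3.4624% → 3.46%.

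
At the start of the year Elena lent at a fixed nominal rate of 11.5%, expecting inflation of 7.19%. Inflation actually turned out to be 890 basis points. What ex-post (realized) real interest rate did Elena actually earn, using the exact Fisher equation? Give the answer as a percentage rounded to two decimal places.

2.39%

Ex-post: (1 + 0.1150)/(1 + 0.0890) − 1 = 2.3875%
So the realized real rate is 2.39%.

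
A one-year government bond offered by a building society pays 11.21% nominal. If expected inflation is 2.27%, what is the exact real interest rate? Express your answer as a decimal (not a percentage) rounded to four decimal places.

0.0874

By the Fisher relation, 1 + r = (1 + i)/(1 + π).
1 + r = 1.11210 / 1.02270 = 1.087416
r = 1.087416 − 1 = 8.7416%, i.e. 0.0874.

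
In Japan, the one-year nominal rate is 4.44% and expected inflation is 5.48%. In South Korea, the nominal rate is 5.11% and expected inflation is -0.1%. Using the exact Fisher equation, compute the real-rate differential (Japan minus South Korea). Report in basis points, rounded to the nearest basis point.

-620 basis points

Japan: (1 + 0.0444)/(1 + 0.0548) − 1 = -0.9860%
South Korea: (1 + 0.0511)/(1 − 0.0010) − 1 = 5.2152%
Differential = -0.9860% − 5.2152% = -6.2012% → -620 basis points.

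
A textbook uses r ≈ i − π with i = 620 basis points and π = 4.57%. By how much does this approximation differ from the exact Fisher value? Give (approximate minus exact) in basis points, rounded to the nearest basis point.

7 basis points

Approximate: r ≈ 6.200% − 4.570% = 1.6300%
Exact: (1 + 0.0620)/(1 + 0.0457) − 1 = 1.5588%
Error = 1.6300% − 1.5588% = 0.0712% → 7 basis points.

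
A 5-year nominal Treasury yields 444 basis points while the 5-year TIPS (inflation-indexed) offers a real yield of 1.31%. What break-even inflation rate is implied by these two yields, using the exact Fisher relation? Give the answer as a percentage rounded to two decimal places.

(1 + π) = (1 + i)/(1 + r) = 1.04440 / 1.01310 = 1.030895
Break-even inflation = 1.030895 − 1 → 3.09%.

3.09%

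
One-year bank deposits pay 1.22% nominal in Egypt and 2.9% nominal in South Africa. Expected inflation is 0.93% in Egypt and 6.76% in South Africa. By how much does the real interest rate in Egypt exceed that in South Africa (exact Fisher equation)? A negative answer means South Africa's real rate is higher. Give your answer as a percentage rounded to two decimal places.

Egypt: (1 + 0.0122)/(1 + 0.0093) − 1 = 0.2873%
South Africa: (1 + 0.0290)/(1 + 0.0676) − 1 = -3.6156%
Differential = 0.2873% − (-3.6156%) = 3.9029% → 3.90%.

3.90%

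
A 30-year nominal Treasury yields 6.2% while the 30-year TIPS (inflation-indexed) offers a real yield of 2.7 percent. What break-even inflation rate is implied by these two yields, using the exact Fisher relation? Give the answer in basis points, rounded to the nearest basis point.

(1 + π) = (1 + i)/(1 + r) = 1.06200 / 1.02700 = 1.034080
Break-even inflation = 1.034080 − 1 → 341 basis points.

341 basis points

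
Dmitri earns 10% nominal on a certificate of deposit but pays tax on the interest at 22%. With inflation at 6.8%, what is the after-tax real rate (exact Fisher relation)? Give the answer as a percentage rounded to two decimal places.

After-tax nominal return = 10% × (1 − 0.22) = 7.8000%.
1 + r = 1.07800 / 1.06800 = 1.009363
After-tax real rate = 1.009363 − 1 → 0.94%.

0.94%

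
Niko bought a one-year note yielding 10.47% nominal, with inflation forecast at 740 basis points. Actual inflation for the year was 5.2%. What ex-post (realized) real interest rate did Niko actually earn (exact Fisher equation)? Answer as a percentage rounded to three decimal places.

Ex-post: (1 + 0.1047)/(1 + 0.0520) − 1 = 5.00951%
So the realized real rate is 5.010%.

5.010%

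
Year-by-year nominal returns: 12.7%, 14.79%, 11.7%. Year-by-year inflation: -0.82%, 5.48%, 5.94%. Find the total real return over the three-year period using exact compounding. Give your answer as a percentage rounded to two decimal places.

Compound the nominal returns: 1.1270 × 1.1479 × 1.1170 = 1.445044.
Compound inflation: 0.9918 × 1.0548 × 1.0594 = 1.108292.
Deflate: 1.445044 / 1.108292 = 1.303848.
Total real return = 1.303848 − 1 → 30.38%.

30.38%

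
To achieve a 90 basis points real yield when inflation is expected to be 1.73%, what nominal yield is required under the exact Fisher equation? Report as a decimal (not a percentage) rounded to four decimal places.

0.0265

(1 + i) = (1 + r)(1 + π) = 1.00900 × 1.01730 = 1.0264557
i = 1.0264557 − 1, so the required nominal rate is 0.0265.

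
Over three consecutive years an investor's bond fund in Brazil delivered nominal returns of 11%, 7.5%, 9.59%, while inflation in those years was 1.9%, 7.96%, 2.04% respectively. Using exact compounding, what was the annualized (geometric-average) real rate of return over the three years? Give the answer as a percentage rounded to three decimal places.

Nominal growth factor = 1.1100 × 1.0750 × 1.0959 = 1.30768268
Price-level growth factor = 1.0190 × 1.0796 × 1.0204 = 1.12255469
Real growth factor = 1.30768268 / 1.12255469 = 1.16491667
Annualized real rate = 1.16491667^(1/3) − 1 = 5.2200% → 5.220%.

5.220%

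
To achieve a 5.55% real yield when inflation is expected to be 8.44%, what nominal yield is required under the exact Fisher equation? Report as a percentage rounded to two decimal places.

(1 + i) = (1 + r)(1 + π) = 1.05550 × 1.08440 = 1.1445842
i = 1.1445842 − 1, so the required nominal rate is 14.46%.

14.46%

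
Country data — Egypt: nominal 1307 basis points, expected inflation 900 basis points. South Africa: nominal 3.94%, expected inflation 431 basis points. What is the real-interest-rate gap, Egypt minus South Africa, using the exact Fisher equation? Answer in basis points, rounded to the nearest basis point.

409 basis points

Egypt: (1 + 0.1307)/(1 + 0.0900) − 1 = 3.7339%
South Africa: (1 + 0.0394)/(1 + 0.0431) − 1 = -0.3547%
Differential = 3.7339% − (-0.3547%) = 4.0887% → 409 basis points.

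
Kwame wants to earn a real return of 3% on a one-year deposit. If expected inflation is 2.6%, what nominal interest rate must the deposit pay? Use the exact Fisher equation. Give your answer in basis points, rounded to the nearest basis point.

568 basis points

(1 + i) = (1 + r)(1 + π) = 1.03000 × 1.02600 = 1.05678
i = 1.05678 − 1, so the required nominal rate is 568 basis points.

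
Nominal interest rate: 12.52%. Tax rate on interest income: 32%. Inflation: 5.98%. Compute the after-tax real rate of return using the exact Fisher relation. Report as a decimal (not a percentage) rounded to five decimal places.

0.02391

After-tax nominal return = 12.52% × (1 − 0.32) = 8.5136%.
1 + r = 1.085136 / 1.05980 = 1.023906
After-tax real rate = 1.023906 − 1 → 0.02391.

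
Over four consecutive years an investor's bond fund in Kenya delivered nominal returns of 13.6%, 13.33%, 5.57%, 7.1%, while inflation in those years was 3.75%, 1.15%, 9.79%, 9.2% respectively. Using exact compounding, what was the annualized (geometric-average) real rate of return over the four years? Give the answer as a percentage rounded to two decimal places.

Compound the nominal returns: 1.1360 × 1.1333 × 1.0557 × 1.0710 = 1.45563742.
Compound inflation: 1.0375 × 1.0115 × 1.0979 × 1.0920 = 1.25817026.
Deflate: 1.45563742 / 1.25817026 = 1.15694789.
Annualized real rate = 1.15694789^(1/4) − 1 = 3.7119% → 3.71%.

3.71%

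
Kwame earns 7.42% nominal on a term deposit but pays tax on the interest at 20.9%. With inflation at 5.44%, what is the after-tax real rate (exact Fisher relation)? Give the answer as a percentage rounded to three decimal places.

0.407%

After-tax nominal return = 7.42% × (1 − 0.209) = 5.86922%.
1 + r = 1.0586922 / 1.05440 = 1.004071
After-tax real rate = 1.004071 − 1 → 0.407%.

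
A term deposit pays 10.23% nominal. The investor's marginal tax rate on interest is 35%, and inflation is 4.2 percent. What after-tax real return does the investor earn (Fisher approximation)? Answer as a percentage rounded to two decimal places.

After-tax nominal return = 10.23% × (1 − 0.35) = 6.6495%.
r ≈ 6.6495% − 4.2% → 2.45%.

2.45%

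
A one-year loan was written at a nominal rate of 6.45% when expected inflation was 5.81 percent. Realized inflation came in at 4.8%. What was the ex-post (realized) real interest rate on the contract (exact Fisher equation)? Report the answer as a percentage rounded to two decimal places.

1.57%

Ex-post: (1 + 0.0645)/(1 + 0.0480) − 1 = 1.5744%
So the realized real rate is 1.57%.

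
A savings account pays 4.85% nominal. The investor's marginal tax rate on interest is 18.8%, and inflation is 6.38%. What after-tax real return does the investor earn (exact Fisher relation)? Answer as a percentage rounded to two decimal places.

After-tax nominal return = 4.85% × (1 − 0.188) = 3.9382%.
1 + r = 1.039382 / 1.06380 = 0.977046
After-tax real rate = 0.977046 − 1 → -2.30%.

-2.30%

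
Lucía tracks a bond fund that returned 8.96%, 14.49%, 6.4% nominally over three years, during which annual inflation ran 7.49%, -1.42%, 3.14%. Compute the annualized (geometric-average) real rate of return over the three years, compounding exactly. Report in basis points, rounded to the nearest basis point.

669 basis points

Nominal growth factor = 1.0896 × 1.1449 × 1.0640 = 1.32732195
Price-level growth factor = 1.0749 × 0.9858 × 1.0314 = 1.09290900
Real growth factor = 1.32732195 / 1.09290900 = 1.21448533
Annualized real rate = 1.21448533^(1/3) − 1 = 6.6917% → 669 basis points.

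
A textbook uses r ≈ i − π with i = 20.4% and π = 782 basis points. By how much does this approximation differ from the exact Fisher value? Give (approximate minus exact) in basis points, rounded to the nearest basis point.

91 basis points

Approximate: r ≈ 20.400% − 7.820% = 12.5800%
Exact: (1 + 0.2040)/(1 + 0.0782) − 1 = 11.6676%
Error = 12.5800% − 11.6676% = 0.9124% → 91 basis points.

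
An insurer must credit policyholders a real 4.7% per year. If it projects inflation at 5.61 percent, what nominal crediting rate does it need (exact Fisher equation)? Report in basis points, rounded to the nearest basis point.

(1 + i) = (1 + r)(1 + π) = 1.04700 × 1.05610 = 1.1057367
i = 1.1057367 − 1, so the required nominal rate is 1057 basis points.

1057 basis points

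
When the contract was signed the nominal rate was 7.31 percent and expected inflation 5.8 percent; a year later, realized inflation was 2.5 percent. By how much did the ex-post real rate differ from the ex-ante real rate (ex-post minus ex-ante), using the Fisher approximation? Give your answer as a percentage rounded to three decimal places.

Ex-ante: 7.31% − 5.8% = 1.510%
Ex-post: 7.31% − 2.5% = 4.810%
Difference (ex-post − ex-ante) = 3.3000% → 3.300%.

3.300%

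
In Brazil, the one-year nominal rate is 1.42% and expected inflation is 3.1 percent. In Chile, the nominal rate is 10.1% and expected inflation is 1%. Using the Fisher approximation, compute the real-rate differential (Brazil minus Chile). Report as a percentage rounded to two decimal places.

-10.78%

Brazil: 1.42% − 3.1% = -1.680%
Chile: 10.1% − 1% = 9.100%
Differential = -10.780% → -10.78%.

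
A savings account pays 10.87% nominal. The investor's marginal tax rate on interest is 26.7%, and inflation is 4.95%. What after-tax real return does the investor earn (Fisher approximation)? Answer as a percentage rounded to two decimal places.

3.02%

After-tax nominal return = 10.87% × (1 − 0.267) = 7.96771%.
r ≈ 7.96771% − 4.95% → 3.02%.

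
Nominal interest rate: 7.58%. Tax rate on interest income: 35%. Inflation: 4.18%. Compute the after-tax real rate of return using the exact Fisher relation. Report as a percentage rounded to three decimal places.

0.717%

After-tax nominal return = 7.58% × (1 − 0.35) = 4.9270%.
1 + r = 1.04927 / 1.04180 = 1.007170
After-tax real rate = 1.007170 − 1 → 0.717%.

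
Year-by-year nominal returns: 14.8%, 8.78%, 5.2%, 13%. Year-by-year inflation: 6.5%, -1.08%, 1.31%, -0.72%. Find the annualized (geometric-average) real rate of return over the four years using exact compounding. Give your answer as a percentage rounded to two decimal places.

8.80%

Nominal growth factor = 1.1480 × 1.0878 × 1.0520 × 1.1300 = 1.48451683
Price-level growth factor = 1.0650 × 0.9892 × 1.0131 × 0.9928 = 1.05961427
Real growth factor = 1.48451683 / 1.05961427 = 1.40099739
Annualized real rate = 1.40099739^(1/4) − 1 = 8.7951% → 8.80%.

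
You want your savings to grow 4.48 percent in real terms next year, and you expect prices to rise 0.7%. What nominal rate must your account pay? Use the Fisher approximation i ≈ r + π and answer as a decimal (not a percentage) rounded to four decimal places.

0.0518

i ≈ r + π = 4.48% + 0.7% = 0.0518.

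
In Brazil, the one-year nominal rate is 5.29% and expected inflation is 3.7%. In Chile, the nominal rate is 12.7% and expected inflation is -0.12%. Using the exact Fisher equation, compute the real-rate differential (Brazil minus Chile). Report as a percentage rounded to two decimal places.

Brazil: (1 + 0.0529)/(1 + 0.0370) − 1 = 1.5333%
Chile: (1 + 0.1270)/(1 − 0.0012) − 1 = 12.8354%
Differential = 1.5333% − 12.8354% = -11.3021% → -11.30%.

-11.30%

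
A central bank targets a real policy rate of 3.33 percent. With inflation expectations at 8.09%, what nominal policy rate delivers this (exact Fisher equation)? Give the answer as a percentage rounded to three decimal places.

(1 + i) = (1 + r)(1 + π) = 1.03330 × 1.08090 = 1.11689397
i = 1.11689397 − 1, so the required nominal rate is 11.689%.

11.689%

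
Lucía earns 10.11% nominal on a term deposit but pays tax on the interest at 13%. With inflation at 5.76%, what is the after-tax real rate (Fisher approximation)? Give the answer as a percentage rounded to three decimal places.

After-tax nominal return = 10.11% × (1 − 0.13) = 8.7957%.
r ≈ 8.7957% − 5.76% → 3.036%.

3.036%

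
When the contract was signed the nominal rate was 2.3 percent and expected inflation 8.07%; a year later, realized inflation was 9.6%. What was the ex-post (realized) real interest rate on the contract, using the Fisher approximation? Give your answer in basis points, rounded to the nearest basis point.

Ex-post: 2.3% − 9.6% = -7.300%
So the realized real rate is -730 basis points.

-730 basis points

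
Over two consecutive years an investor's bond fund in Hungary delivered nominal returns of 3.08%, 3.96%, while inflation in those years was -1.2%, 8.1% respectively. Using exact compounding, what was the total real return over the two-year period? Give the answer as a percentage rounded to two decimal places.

0.34%

Compound the nominal returns: 1.0308 × 1.0396 = 1.071620.
Compound inflation: 0.9880 × 1.0810 = 1.068028.
Deflate: 1.071620 / 1.068028 = 1.003363.
Total real return = 1.003363 − 1 → 0.34%.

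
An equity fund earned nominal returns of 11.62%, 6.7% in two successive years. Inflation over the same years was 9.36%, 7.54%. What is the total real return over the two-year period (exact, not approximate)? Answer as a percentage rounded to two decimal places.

Compound the nominal returns: 1.1162 × 1.0670 = 1.190985.
Compound inflation: 1.0936 × 1.0754 = 1.176057.
Deflate: 1.190985 / 1.176057 = 1.012693.
Total real return = 1.012693 − 1 → 1.27%.

1.27%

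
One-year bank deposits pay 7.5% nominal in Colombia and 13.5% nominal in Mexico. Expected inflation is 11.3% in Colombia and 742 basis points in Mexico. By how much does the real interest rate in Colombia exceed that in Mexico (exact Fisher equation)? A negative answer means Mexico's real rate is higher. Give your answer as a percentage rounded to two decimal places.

-9.07%

Colombia: (1 + 0.0750)/(1 + 0.1130) − 1 = -3.4142%
Mexico: (1 + 0.1350)/(1 + 0.0742) − 1 = 5.6600%
Differential = -3.4142% − 5.6600% = -9.0742% → -9.07%.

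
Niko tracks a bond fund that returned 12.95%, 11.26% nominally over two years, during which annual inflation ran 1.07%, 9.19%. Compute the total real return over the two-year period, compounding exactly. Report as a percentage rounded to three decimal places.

13.873%

Nominal growth factor = 1.1295 × 1.1126 = 1.256682
Price-level growth factor = 1.0107 × 1.0919 = 1.103583
Real growth factor = 1.256682 / 1.103583 = 1.138728
Total real return = 1.138728 − 1 → 13.873%.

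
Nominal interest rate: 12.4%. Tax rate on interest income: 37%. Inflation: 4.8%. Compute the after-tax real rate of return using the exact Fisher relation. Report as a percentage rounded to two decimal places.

2.87%

After-tax nominal return = 12.4% × (1 − 0.37) = 7.8120%.
1 + r = 1.07812 / 1.04800 = 1.028740
After-tax real rate = 1.028740 − 1 → 2.87%.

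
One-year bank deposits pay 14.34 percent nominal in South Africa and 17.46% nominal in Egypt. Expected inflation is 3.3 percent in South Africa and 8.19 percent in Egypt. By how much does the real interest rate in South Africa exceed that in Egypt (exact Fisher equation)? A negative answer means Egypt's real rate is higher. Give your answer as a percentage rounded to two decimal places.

2.12%

South Africa: (1 + 0.1434)/(1 + 0.0330) − 1 = 10.6873%
Egypt: (1 + 0.1746)/(1 + 0.0819) − 1 = 8.5683%
Differential = 10.6873% − 8.5683% = 2.1191% → 2.12%.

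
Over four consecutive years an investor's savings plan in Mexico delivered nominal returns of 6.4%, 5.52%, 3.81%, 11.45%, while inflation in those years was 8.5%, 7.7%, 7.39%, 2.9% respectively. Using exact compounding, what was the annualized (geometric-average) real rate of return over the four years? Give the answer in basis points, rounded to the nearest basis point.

15 basis points

Nominal growth factor = 1.0640 × 1.0552 × 1.0381 × 1.1145 = 1.29895969
Price-level growth factor = 1.0850 × 1.0770 × 1.0739 × 1.0290 = 1.29129259
Real growth factor = 1.29895969 / 1.29129259 = 1.00593754
Annualized real rate = 1.00593754^(1/4) − 1 = 0.1481% → 15 basis points.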